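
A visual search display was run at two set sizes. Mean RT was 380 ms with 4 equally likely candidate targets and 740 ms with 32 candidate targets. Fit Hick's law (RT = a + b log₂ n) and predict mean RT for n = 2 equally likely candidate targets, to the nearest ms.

260 ms

With log₂ n on the abscissa the relation is linear; from the two conditions:
  b = (740 − 380) / (log₂ 32 − log₂ 4) = 360 / (5 − 2) = 120 ms/bit
  a = 380 − 120 × 2 = 140 ms
Then RT(2) = 140 + 120 × log₂ 2 = 140 + 120 × 1 ≈ 260.000 ms.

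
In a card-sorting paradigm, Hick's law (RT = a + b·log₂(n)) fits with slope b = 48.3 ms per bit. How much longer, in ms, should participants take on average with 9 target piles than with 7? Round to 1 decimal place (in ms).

The intercept a cancels: ΔRT = b·(log₂ n₂ − log₂ n₁) = b·log₂(n₂/n₁).
log₂(9) − log₂(7) = 3.1699 − 2.8074 = 0.3626.
ΔRT = 48.3 × 0.3626 = 17.512 ms.

17.5 ms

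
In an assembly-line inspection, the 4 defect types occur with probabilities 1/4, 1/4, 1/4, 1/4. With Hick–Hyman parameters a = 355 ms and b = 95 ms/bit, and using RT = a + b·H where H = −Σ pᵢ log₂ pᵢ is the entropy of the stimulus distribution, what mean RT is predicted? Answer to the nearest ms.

H = −Σ pᵢ log₂ pᵢ = 0.25·2 + 0.25·2 + 0.25·2 + 0.25·2 = 2.000 bits.
RT = 355 + 95 × 2.000 = 545.00 ms.

545 ms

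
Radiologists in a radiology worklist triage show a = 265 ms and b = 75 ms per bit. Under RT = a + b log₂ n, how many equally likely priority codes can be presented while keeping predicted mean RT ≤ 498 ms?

8

Set 265 + 75·log₂ n ≤ 498 → log₂ n ≤ (498 − 265)/75 = 3.1067.
So n ≤ 2^3.1067 = 8.614; the largest integer n is 8.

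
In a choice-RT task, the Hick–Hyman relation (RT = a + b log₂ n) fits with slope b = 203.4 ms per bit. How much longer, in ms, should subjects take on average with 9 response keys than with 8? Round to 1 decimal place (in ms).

34.6 ms

ΔRT = (a + b log₂ n₂) − (a + b log₂ n₁) = b·(log₂ n₂ − log₂ n₁).
log₂(9) − log₂(8) = 3.1699 − 3 = 0.1699.
ΔRT = 203.4 × 0.1699 = 34.563 ms.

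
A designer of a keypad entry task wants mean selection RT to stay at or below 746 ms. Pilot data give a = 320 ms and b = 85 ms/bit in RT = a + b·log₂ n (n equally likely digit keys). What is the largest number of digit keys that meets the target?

Set 320 + 85·log₂ n ≤ 746 → log₂ n ≤ (746 − 320)/85 = 5.0118.
So n ≤ 2^5.0118 = 32.262; the largest integer n is 32.

32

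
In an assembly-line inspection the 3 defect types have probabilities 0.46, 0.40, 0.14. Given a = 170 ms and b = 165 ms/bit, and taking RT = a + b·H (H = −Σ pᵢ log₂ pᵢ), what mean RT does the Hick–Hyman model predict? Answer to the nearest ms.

408 ms

H = 0.46·log₂(1/0.46) + 0.40·log₂(1/0.40) + 0.14·log₂(1/0.14) = 1.4412 bits.
RT = 170 + 165 × 1.4412 = 407.80 ms.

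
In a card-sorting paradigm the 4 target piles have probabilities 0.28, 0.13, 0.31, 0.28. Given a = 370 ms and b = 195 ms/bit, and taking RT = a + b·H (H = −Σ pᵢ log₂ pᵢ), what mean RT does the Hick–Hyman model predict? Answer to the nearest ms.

747 ms

H = 0.28·log₂(1/0.28) + 0.13·log₂(1/0.13) + 0.31·log₂(1/0.31) + 0.28·log₂(1/0.28) = 1.9349 bits.
RT = 370 + 195 × 1.9349 = 747.30 ms.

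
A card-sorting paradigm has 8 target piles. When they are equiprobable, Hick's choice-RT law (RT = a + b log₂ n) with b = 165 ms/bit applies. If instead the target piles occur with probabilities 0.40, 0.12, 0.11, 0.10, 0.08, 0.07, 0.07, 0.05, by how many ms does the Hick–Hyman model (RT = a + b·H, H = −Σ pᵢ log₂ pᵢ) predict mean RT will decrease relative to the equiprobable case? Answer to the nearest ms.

Equiprobable entropy H₀ = log₂ 8 = 3.0000 bits.
Skewed entropy H = −Σ pᵢ log₂ pᵢ = 2.6230 bits.
ΔRT = b·(H₀ − H) = 165 × 0.3770 = 62.20 ms.

62 ms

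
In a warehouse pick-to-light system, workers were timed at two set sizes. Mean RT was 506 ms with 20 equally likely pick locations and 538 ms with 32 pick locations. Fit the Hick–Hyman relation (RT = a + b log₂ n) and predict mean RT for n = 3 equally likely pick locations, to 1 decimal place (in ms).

Solve the two-equation system in a and b:
  b = (538 − 506) / (log₂ 32 − log₂ 20) = 32 / (5 − 4.3219) = 47.193 ms/bit
  a = 506 − 47.193 × 4.3219 = 302.037 ms
Then RT(3) = 302.037 + 47.193 × log₂ 3 = 302.037 + 47.193 × 1.5850 ≈ 376.835 ms.

376.8 ms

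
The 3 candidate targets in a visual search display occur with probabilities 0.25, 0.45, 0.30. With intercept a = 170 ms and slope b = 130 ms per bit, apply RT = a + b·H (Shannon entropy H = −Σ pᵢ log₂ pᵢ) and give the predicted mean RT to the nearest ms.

370 ms

Entropy contributions −pᵢ log₂ pᵢ: 0.5000, 0.5184, 0.5211; sum H = 1.5395 bits.
RT = a + bH = 170 + 130·1.5395 = 370.13 ms.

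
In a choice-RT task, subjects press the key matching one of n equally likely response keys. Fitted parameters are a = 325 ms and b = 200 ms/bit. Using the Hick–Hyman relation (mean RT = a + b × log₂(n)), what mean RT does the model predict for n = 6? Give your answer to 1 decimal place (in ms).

842.0 ms

log₂(6) = 2.5850 bits, so RT = 325 + 200 × 2.5850 ≈ 841.993 ms.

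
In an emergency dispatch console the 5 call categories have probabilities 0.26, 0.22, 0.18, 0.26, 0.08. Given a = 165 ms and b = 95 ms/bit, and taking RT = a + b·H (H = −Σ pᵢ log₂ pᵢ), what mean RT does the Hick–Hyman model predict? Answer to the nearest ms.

H = 0.26·log₂(1/0.26) + 0.22·log₂(1/0.22) + 0.18·log₂(1/0.18) + 0.26·log₂(1/0.26) + 0.08·log₂(1/0.08) = 2.2280 bits.
RT = 165 + 95 × 2.2280 = 376.66 ms.

377 ms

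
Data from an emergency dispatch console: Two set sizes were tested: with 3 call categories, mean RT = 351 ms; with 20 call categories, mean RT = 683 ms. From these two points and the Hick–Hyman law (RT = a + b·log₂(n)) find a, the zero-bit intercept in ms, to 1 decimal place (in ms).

The slope on a log₂ axis is (683 − 351) / (4.3219 − 1.5850) = 121.302 ms/bit.
a = RT₁ − b·log₂ n₁ = 351 − 121.302 × 1.5850 = 158.741 ms.

158.7 ms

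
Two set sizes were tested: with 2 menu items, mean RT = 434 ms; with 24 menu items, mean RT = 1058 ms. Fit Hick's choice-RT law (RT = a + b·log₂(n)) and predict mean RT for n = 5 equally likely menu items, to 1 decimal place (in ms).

664.1 ms

Fit slope and intercept:
  b = (1058 − 434) / (log₂ 24 − log₂ 2) = 624 / (4.5850 − 1) = 174.060 ms/bit
  a = 434 − 174.060 × 1 = 259.940 ms
Then RT(5) = 259.940 + 174.060 × log₂ 5 = 259.940 + 174.060 × 2.3219 ≈ 664.095 ms.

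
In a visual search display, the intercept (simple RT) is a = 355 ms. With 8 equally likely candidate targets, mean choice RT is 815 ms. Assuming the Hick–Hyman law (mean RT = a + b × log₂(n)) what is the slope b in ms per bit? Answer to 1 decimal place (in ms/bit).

log₂(8) = 3 bits.
b = (RT − a)/log₂ n = (815 − 355) / 3 = 153.333 ms/bit.

153.3 ms/bit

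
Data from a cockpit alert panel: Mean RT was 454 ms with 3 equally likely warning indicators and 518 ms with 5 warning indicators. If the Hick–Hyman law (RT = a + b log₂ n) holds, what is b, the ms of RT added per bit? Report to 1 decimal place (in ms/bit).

b = (RT₂ − RT₁)/(log₂ n₂ − log₂ n₁) = (518 − 454)/(2.3219 − 1.5850) = 86.843 ms/bit.

86.8 ms/bit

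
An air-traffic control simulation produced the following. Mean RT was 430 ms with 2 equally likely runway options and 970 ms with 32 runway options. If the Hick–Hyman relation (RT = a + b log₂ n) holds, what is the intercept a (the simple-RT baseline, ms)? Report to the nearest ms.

Slope: b = (970 − 430) / (log₂ 32 − log₂ 2) = 540/4.0000 = 135 ms/bit.
a = RT₁ − b·log₂ n₁ = 430 − 135 × 1 = 295.000 ms.

295 ms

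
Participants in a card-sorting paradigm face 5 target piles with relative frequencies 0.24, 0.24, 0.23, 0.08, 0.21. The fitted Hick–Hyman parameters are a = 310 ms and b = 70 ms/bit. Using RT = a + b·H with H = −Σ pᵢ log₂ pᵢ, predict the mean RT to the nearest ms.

Entropy contributions −pᵢ log₂ pᵢ: 0.4941, 0.4941, 0.4877, 0.2915, 0.4728; sum H = 2.2403 bits.
RT = a + bH = 310 + 70·2.2403 = 466.82 ms.

467 ms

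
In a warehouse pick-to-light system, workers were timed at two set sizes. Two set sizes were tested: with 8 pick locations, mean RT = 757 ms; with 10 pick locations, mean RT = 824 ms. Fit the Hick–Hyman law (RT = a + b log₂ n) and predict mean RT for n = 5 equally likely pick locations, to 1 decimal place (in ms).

Solve the two-equation system in a and b:
  b = (824 − 757) / (log₂ 10 − log₂ 8) = 67 / (3.3219 − 3) = 208.121 ms/bit
  a = 757 − 208.121 × 3 = 132.637 ms
Then RT(5) = 132.637 + 208.121 × log₂ 5 = 132.637 + 208.121 × 2.3219 ≈ 615.879 ms.

615.9 ms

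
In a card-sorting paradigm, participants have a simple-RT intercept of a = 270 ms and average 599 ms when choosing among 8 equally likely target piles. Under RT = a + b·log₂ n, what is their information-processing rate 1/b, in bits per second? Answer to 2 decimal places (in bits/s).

9.12 bits/s

b = (599 − 270)/log₂ 8 = 329/3 = 109.667 ms per bit = 0.10967 s/bit; the reciprocal is 9.119 bits/s.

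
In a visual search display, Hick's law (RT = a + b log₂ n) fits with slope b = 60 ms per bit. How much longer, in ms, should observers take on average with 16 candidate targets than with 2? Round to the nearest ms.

ΔRT = (a + b log₂ n₂) − (a + b log₂ n₁) = b·(log₂ n₂ − log₂ n₁).
log₂(16) − log₂(2) = log₂(16/2) = log₂(8) = 3.
ΔRT = 60 × 3.0000 = 180.000 ms.

180 ms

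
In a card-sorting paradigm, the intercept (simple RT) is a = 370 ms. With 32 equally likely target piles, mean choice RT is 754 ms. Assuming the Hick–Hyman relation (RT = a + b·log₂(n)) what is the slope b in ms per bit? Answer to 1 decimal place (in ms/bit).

32 alternatives carry log₂ 32 = 5 bits; the choice cost is 754 − 370 = 384 ms, so b = 384/5 = 76.800 ms/bit.

76.8 ms/bit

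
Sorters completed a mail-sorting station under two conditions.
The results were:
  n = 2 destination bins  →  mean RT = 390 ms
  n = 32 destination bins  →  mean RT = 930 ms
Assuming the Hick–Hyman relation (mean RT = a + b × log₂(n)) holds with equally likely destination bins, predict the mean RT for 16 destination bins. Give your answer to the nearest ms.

795 ms

RT is linear in log₂ n, so two points fix the line:
  b = (930 − 390) / (log₂ 32 − log₂ 2) = 540 / (5 − 1) = 135 ms/bit
  a = 390 − 135 × 1 = 255 ms
Then RT(16) = 255 + 135 × log₂ 16 = 255 + 135 × 4 ≈ 795.000 ms.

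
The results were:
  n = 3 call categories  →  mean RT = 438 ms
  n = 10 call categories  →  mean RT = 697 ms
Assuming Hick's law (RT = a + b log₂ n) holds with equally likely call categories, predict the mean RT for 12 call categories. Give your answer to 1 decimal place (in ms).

With log₂ n on the abscissa the relation is linear; from the two conditions:
  b = (697 − 438) / (log₂ 10 − log₂ 3) = 259 / (3.3219 − 1.5850) = 149.111 ms/bit
  a = 438 − 149.111 × 1.5850 = 201.665 ms
Then RT(12) = 201.665 + 149.111 × log₂ 12 = 201.665 + 149.111 × 3.5850 ≈ 736.221 ms.

736.2 ms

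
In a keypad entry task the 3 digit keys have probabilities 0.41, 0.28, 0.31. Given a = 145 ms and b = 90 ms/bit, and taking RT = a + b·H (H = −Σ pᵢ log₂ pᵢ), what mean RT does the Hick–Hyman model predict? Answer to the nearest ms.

H = 0.41·log₂(1/0.41) + 0.28·log₂(1/0.28) + 0.31·log₂(1/0.31) = 1.5654 bits.
RT = 145 + 90 × 1.5654 = 285.89 ms.

286 ms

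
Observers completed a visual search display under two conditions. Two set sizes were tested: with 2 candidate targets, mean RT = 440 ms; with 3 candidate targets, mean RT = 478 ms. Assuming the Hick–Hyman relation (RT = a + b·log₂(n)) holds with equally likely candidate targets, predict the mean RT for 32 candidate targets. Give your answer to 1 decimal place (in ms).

With log₂ n on the abscissa the relation is linear; from the two conditions:
  b = (478 − 440) / (log₂ 3 − log₂ 2) = 38 / (1.5850 − 1) = 64.961 ms/bit
  a = 440 − 64.961 × 1 = 375.039 ms
Then RT(32) = 375.039 + 64.961 × log₂ 32 = 375.039 + 64.961 × 5 ≈ 699.846 ms.

699.8 ms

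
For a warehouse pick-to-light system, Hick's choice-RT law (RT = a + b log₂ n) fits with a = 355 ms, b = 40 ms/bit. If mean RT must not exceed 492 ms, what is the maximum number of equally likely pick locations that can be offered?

10

Set 355 + 40·log₂ n ≤ 492 → log₂ n ≤ (492 − 355)/40 = 3.4250.
So n ≤ 2^3.4250 = 10.741; the largest integer n is 10.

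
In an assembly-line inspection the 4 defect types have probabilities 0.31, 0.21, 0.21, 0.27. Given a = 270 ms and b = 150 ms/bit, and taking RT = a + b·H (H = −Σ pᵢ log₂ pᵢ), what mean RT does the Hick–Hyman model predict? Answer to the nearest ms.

Entropy contributions −pᵢ log₂ pᵢ: 0.5238, 0.4728, 0.4728, 0.5100; sum H = 1.9795 bits.
RT = a + bH = 270 + 150·1.9795 = 566.92 ms.

567 ms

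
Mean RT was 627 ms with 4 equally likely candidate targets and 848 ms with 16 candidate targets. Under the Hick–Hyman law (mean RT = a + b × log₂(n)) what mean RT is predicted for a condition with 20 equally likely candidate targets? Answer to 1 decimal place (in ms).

RT is linear in log₂ n, so two points fix the line:
  b = (848 − 627) / (log₂ 16 − log₂ 4) = 221 / (4 − 2) = 110.500 ms/bit
  a = 627 − 110.500 × 2 = 406.000 ms
Then RT(20) = 406.000 + 110.500 × log₂ 20 = 406.000 + 110.500 × 4.3219 ≈ 883.573 ms.

883.6 ms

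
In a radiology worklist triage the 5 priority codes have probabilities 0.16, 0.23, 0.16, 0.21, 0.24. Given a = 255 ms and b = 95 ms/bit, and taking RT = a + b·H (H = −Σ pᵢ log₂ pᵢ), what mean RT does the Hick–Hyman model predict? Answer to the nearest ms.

474 ms

Entropy contributions −pᵢ log₂ pᵢ: 0.4230, 0.4877, 0.4230, 0.4728, 0.4941; sum H = 2.3007 bits.
RT = a + bH = 255 + 95·2.3007 = 473.56 ms.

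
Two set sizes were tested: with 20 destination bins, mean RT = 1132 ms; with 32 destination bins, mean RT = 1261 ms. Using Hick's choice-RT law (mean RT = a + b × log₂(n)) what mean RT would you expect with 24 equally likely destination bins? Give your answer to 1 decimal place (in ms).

1182.0 ms

With log₂ n on the abscissa the relation is linear; from the two conditions:
  b = (1261 − 1132) / (log₂ 32 − log₂ 20) = 129 / (5 − 4.3219) = 190.245 ms/bit
  a = 1132 − 190.245 × 4.3219 = 309.773 ms
Then RT(24) = 309.773 + 190.245 × log₂ 24 = 309.773 + 190.245 × 4.5850 ≈ 1182.041 ms.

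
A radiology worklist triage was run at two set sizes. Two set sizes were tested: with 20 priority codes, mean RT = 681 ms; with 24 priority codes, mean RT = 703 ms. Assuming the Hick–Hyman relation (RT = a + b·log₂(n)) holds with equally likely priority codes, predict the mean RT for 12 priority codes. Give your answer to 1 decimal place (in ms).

619.4 ms

RT is linear in log₂ n, so two points fix the line:
  b = (703 − 681) / (log₂ 24 − log₂ 20) = 22 / (4.5850 − 4.3219) = 83.639 ms/bit
  a = 681 − 83.639 × 4.3219 = 319.517 ms
Then RT(12) = 319.517 + 83.639 × log₂ 12 = 319.517 + 83.639 × 3.5850 ≈ 619.361 ms.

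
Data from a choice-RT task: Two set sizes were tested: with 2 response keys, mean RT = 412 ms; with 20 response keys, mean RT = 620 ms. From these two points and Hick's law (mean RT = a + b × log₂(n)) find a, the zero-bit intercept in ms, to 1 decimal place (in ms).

Slope: b = (620 − 412) / (log₂ 20 − log₂ 2) = 208/3.3219 = 62.614 ms/bit.
a = RT₁ − b·log₂ n₁ = 412 − 62.614 × 1 = 349.386 ms.

349.4 ms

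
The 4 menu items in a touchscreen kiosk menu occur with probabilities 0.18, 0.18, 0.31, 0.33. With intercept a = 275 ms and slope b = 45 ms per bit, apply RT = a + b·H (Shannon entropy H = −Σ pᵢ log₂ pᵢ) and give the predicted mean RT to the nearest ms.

362 ms

H = 0.18·log₂(1/0.18) + 0.18·log₂(1/0.18) + 0.31·log₂(1/0.31) + 0.33·log₂(1/0.33) = 1.9422 bits.
RT = 275 + 45 × 1.9422 = 362.40 ms.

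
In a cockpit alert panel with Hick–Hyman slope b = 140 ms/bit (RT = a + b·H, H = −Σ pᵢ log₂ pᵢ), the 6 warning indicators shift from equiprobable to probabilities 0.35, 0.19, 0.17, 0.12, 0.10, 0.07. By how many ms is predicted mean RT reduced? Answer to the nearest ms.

Equiprobable entropy H₀ = log₂ 6 = 2.5850 bits.
Skewed entropy H = −Σ pᵢ log₂ pᵢ = 2.3877 bits.
ΔRT = b·(H₀ − H) = 140 × 0.1972 = 27.61 ms.

28 ms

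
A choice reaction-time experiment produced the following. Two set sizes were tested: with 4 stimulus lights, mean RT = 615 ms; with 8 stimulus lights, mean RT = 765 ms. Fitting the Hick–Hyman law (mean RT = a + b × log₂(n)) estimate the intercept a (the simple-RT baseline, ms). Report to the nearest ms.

315 ms

The slope on a log₂ axis is (765 − 615) / (3 − 2) = 150 ms/bit.
a = RT₁ − b·log₂ n₁ = 615 − 150 × 2 = 315.000 ms.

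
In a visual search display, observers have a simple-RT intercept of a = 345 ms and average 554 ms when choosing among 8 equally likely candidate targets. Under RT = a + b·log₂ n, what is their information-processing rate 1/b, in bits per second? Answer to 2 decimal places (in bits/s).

Choice component = 554 − 345 = 209 ms over log₂(8) = 3 bits.
b = 209 / 3 = 69.667 ms/bit, so 1/b = 14.354 bits/s.

14.35 bits/s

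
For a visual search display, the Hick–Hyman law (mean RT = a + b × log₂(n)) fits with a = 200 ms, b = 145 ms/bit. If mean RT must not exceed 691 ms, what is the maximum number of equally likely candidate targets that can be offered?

10

Information budget: (691 − 200)/145 = 3.3862 bits, so n ≤ 2^3.3862 = 10.456 → at most 10.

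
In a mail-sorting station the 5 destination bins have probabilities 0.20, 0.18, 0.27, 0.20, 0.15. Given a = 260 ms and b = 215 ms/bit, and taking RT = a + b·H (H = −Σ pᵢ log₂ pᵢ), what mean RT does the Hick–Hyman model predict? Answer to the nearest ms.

753 ms

Entropy contributions −pᵢ log₂ pᵢ: 0.4644, 0.4453, 0.5100, 0.4644, 0.4105; sum H = 2.2946 bits.
RT = a + bH = 260 + 215·2.2946 = 753.35 ms.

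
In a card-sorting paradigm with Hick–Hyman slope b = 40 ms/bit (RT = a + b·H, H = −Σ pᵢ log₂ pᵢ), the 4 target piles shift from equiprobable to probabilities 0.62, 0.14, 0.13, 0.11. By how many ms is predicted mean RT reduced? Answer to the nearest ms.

18 ms

The RT saving is b·ΔH. Equiprobable H₀ = log₂(4) = 2.0000 bits; with the given probabilities H = 1.5576 bits.
b·(H₀ − H) = 40 × (2.0000 − 1.5576) = 17.69 ms.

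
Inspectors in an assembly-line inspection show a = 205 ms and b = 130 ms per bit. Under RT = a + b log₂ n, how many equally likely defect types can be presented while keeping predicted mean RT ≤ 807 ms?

130·log₂ n ≤ 807 − 205 = 602, giving log₂ n ≤ 4.6308 and n ≤ 24.774. The largest whole number is 24.

24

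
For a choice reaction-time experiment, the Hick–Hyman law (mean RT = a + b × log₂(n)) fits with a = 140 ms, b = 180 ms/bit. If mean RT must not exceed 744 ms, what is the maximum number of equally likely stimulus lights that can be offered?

10

Set 140 + 180·log₂ n ≤ 744 → log₂ n ≤ (744 − 140)/180 = 3.3556.
So n ≤ 2^3.3556 = 10.236; the largest integer n is 10.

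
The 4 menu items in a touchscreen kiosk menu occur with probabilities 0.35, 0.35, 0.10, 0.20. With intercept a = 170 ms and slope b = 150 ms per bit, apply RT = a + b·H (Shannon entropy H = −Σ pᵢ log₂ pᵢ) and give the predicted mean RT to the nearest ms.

H = 0.35·log₂(1/0.35) + 0.35·log₂(1/0.35) + 0.10·log₂(1/0.10) + 0.20·log₂(1/0.20) = 1.8568 bits.
RT = 170 + 150 × 1.8568 = 448.52 ms.

449 ms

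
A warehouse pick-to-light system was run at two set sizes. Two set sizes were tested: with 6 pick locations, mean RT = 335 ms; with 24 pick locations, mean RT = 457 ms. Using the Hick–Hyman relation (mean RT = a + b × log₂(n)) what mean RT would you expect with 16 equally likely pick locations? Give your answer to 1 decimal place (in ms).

Fit slope and intercept:
  b = (457 − 335) / (log₂ 24 − log₂ 6) = 122 / (4.5850 − 2.5850) = 61.000 ms/bit
  a = 335 − 61.000 × 2.5850 = 177.317 ms
Then RT(16) = 177.317 + 61.000 × log₂ 16 = 177.317 + 61.000 × 4 ≈ 421.317 ms.

421.3 ms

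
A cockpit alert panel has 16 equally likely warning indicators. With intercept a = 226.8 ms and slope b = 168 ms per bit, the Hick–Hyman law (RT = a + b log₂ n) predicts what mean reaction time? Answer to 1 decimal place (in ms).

log₂(16) = 4 bits, so RT = 226.8 + 168 × 4 ≈ 898.800 ms.

898.8 ms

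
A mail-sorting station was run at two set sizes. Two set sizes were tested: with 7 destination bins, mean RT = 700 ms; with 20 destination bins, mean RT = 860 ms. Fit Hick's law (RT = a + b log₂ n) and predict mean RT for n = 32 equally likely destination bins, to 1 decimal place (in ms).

Fit slope and intercept:
  b = (860 − 700) / (log₂ 20 − log₂ 7) = 160 / (4.3219 − 2.8074) = 105.640 ms/bit
  a = 700 − 105.640 × 2.8074 = 403.430 ms
Then RT(32) = 403.430 + 105.640 × log₂ 32 = 403.430 + 105.640 × 5 ≈ 931.632 ms.

931.6 ms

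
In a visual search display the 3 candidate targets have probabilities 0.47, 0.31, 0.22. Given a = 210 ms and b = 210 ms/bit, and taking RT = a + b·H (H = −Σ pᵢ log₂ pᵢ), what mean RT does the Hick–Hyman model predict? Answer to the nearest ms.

528 ms

Entropy contributions −pᵢ log₂ pᵢ: 0.5120, 0.5238, 0.4806; sum H = 1.5163 bits.
RT = a + bH = 210 + 210·1.5163 = 528.43 ms.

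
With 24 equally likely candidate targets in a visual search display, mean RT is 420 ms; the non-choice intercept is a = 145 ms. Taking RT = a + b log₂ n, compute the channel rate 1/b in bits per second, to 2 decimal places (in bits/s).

Choice component = 420 − 145 = 275 ms over log₂(24) = 4.5850 bits.
b = 275 / 4.5850 = 59.979 ms/bit, so 1/b = 16.673 bits/s.

16.67 bits/s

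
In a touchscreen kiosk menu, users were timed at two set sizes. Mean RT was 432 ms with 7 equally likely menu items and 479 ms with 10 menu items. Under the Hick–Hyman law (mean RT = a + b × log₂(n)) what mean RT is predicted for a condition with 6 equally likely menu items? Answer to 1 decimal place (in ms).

RT is linear in log₂ n, so two points fix the line:
  b = (479 − 432) / (log₂ 10 − log₂ 7) = 47 / (3.3219 − 2.8074) = 91.338 ms/bit
  a = 432 − 91.338 × 2.8074 = 175.582 ms
Then RT(6) = 175.582 + 91.338 × log₂ 6 = 175.582 + 91.338 × 2.5850 ≈ 411.687 ms.

411.7 ms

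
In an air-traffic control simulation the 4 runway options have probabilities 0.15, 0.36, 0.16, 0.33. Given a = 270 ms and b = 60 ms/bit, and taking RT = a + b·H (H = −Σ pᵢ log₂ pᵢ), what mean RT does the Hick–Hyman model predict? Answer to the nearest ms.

384 ms

Entropy contributions −pᵢ log₂ pᵢ: 0.4105, 0.5306, 0.4230, 0.5278; sum H = 1.8920 bits.
RT = a + bH = 270 + 60·1.8920 = 383.52 ms.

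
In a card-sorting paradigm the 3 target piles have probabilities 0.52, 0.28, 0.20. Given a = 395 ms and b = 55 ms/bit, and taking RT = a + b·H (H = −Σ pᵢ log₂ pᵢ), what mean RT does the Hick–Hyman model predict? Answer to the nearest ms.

476 ms

H = 0.52·log₂(1/0.52) + 0.28·log₂(1/0.28) + 0.20·log₂(1/0.20) = 1.4692 bits.
RT = 395 + 55 × 1.4692 = 475.81 ms.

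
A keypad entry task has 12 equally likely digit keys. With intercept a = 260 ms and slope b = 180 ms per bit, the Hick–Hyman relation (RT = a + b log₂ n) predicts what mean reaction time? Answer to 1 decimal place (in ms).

905.3 ms

log₂(12) = 3.5850 bits, so RT = 260 + 180 × 3.5850 ≈ 905.293 ms.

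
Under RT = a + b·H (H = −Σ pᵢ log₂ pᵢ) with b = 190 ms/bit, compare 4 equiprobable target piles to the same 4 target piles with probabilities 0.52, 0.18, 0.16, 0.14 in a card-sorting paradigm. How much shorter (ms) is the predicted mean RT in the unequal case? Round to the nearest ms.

46 ms

Equiprobable entropy H₀ = log₂ 4 = 2.0000 bits.
Skewed entropy H = −Σ pᵢ log₂ pᵢ = 1.7560 bits.
ΔRT = b·(H₀ − H) = 190 × 0.2440 = 46.36 ms.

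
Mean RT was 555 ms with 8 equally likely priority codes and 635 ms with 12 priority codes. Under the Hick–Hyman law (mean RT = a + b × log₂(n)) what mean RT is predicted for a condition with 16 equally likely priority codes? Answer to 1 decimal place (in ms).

691.8 ms

With log₂ n on the abscissa the relation is linear; from the two conditions:
  b = (635 − 555) / (log₂ 12 − log₂ 8) = 80 / (3.5850 − 3) = 136.761 ms/bit
  a = 555 − 136.761 × 3 = 144.717 ms
Then RT(16) = 144.717 + 136.761 × log₂ 16 = 144.717 + 136.761 × 4 ≈ 691.761 ms.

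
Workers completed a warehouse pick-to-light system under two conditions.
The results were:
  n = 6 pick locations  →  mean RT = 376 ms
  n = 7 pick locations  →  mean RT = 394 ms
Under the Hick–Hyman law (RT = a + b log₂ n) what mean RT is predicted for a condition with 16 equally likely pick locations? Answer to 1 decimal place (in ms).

Solve the two-equation system in a and b:
  b = (394 − 376) / (log₂ 7 − log₂ 6) = 18 / (2.8074 − 2.5850) = 80.938 ms/bit
  a = 376 − 80.938 × 2.5850 = 166.778 ms
Then RT(16) = 166.778 + 80.938 × log₂ 16 = 166.778 + 80.938 × 4 ≈ 490.530 ms.

490.5 ms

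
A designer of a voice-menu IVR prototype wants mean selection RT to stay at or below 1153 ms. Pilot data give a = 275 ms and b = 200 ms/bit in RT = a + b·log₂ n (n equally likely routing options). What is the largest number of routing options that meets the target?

200·log₂ n ≤ 1153 − 275 = 878, giving log₂ n ≤ 4.3900 and n ≤ 20.966. The largest whole number is 20.

20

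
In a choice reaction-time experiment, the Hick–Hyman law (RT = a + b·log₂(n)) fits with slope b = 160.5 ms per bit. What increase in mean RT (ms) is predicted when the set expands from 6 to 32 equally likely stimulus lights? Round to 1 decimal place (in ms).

Only the slope matters, since a is common to both: ΔRT = b·log₂(n₂/n₁).
log₂(32) − log₂(6) = 5 − 2.5850 = 2.4150.
ΔRT = 160.5 × 2.4150 = 387.614 ms.

387.6 ms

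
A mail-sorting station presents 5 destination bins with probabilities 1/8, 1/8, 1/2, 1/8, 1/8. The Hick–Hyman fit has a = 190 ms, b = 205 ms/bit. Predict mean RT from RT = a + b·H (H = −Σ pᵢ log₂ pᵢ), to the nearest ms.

Each term −pᵢ log₂ pᵢ: 0.125·3 + 0.125·3 + 0.5·1 + 0.125·3 + 0.125·3; summed, H = 2.000 bits.
Mean RT = a + bH = 190 + 205·2.000 = 600.00 ms.

600 ms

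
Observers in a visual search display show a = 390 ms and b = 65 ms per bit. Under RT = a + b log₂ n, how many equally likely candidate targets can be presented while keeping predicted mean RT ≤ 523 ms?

4

Information budget: (523 − 390)/65 = 2.0462 bits, so n ≤ 2^2.0462 = 4.130 → at most 4.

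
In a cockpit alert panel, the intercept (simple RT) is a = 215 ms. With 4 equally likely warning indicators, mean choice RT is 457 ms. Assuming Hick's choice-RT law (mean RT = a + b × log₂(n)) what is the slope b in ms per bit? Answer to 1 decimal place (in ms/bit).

121.0 ms/bit

4 alternatives carry log₂ 4 = 2 bits; the choice cost is 457 − 215 = 242 ms, so b = 242/2 = 121.000 ms/bit.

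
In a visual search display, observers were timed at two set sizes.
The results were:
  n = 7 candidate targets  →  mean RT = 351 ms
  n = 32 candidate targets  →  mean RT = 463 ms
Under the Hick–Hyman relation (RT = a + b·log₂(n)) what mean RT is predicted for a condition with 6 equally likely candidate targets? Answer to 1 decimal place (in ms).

Solve the two-equation system in a and b:
  b = (463 − 351) / (log₂ 32 − log₂ 7) = 112 / (5 − 2.8074) = 51.080 ms/bit
  a = 351 − 51.080 × 2.8074 = 207.601 ms
Then RT(6) = 207.601 + 51.080 × log₂ 6 = 207.601 + 51.080 × 2.5850 ≈ 339.640 ms.

339.6 ms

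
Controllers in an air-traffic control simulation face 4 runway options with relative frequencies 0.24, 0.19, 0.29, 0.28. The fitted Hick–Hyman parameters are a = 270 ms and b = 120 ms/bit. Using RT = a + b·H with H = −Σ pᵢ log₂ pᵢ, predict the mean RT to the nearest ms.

508 ms

Entropy contributions −pᵢ log₂ pᵢ: 0.4941, 0.4552, 0.5179, 0.5142; sum H = 1.9815 bits.
RT = a + bH = 270 + 120·1.9815 = 507.78 ms.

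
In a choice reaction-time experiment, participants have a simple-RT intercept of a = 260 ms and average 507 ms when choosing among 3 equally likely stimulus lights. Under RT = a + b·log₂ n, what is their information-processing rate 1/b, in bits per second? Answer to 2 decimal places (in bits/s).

b = (507 − 260)/log₂ 3 = 247/1.5850 = 155.840 ms per bit = 0.15584 s/bit; the reciprocal is 6.417 bits/s.

6.42 bits/s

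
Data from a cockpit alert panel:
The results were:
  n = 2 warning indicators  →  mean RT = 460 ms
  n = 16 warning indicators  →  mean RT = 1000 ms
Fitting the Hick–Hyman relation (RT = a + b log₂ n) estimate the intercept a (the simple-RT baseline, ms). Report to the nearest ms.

Slope: b = (1000 − 460) / (log₂ 16 − log₂ 2) = 540/3.0000 = 180 ms/bit.
a = RT₁ − b·log₂ n₁ = 460 − 180 × 1 = 280.000 ms.

280 ms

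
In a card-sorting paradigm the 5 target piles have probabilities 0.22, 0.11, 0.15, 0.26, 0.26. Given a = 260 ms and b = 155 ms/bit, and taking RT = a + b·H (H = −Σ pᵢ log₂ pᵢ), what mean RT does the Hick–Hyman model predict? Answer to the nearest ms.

609 ms

H = 0.22·log₂(1/0.22) + 0.11·log₂(1/0.11) + 0.15·log₂(1/0.15) + 0.26·log₂(1/0.26) + 0.26·log₂(1/0.26) = 2.2520 bits.
RT = 260 + 155 × 2.2520 = 609.06 ms.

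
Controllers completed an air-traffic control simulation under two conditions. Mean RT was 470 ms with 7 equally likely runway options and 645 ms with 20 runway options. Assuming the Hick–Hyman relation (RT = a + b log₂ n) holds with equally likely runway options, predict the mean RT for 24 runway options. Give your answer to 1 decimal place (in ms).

675.4 ms

With log₂ n on the abscissa the relation is linear; from the two conditions:
  b = (645 − 470) / (log₂ 20 − log₂ 7) = 175 / (4.3219 − 2.8074) = 115.544 ms/bit
  a = 470 − 115.544 × 2.8074 = 145.627 ms
Then RT(24) = 145.627 + 115.544 × log₂ 24 = 145.627 + 115.544 × 4.5850 ≈ 675.392 ms.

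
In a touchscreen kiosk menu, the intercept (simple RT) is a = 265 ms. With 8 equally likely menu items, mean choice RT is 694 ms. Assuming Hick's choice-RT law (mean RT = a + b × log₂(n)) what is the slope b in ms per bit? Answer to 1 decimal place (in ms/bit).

143.0 ms/bit

8 alternatives carry log₂ 8 = 3 bits; the choice cost is 694 − 265 = 429 ms, so b = 429/3 = 143.000 ms/bit.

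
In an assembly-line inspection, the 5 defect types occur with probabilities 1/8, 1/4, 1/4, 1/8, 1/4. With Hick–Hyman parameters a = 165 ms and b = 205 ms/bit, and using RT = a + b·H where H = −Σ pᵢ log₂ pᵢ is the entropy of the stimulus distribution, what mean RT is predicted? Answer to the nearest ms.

Each term −pᵢ log₂ pᵢ: 0.125·3 + 0.25·2 + 0.25·2 + 0.125·3 + 0.25·2; summed, H = 2.250 bits.
Mean RT = a + bH = 165 + 205·2.250 = 626.25 ms.

626 ms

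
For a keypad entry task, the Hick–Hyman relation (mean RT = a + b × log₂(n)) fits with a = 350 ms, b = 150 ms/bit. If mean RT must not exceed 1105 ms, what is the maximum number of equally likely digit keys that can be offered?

32

Information budget: (1105 − 350)/150 = 5.0333 bits, so n ≤ 2^5.0333 = 32.748 → at most 32.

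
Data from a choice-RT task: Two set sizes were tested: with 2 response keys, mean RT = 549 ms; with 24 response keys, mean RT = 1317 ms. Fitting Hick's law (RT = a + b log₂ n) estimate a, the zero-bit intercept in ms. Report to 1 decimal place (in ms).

334.8 ms

Slope: b = (1317 − 549) / (log₂ 24 − log₂ 2) = 768/3.5850 = 214.228 ms/bit.
a = RT₁ − b·log₂ n₁ = 549 − 214.228 × 1 = 334.772 ms.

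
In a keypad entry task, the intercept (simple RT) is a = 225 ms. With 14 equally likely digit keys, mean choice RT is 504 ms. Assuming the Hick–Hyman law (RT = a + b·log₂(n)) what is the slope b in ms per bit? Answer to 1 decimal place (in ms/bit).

73.3 ms/bit

14 alternatives carry log₂ 14 = 3.8074 bits; the choice cost is 504 − 225 = 279 ms, so b = 279/3.8074 = 73.279 ms/bit.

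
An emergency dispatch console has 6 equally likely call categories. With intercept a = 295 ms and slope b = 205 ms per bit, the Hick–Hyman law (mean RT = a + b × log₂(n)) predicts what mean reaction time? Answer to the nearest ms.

log₂(6) = 2.5850 bits, so RT = 295 + 205 × 2.5850 ≈ 824.917 ms.

825 ms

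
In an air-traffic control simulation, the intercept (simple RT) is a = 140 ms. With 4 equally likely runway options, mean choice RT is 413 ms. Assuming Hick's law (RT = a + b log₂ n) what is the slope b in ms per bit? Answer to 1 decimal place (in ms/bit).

136.5 ms/bit

4 alternatives carry log₂ 4 = 2 bits; the choice cost is 413 − 140 = 273 ms, so b = 273/2 = 136.500 ms/bit.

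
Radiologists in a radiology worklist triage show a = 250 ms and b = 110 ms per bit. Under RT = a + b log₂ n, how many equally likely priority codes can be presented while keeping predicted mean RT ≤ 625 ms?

10

Set 250 + 110·log₂ n ≤ 625 → log₂ n ≤ (625 − 250)/110 = 3.4091.
So n ≤ 2^3.4091 = 10.623; the largest integer n is 10.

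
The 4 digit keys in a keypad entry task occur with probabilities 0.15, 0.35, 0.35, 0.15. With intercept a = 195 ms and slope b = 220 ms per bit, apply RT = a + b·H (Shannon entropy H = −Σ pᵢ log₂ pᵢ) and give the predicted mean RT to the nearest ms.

609 ms

Entropy contributions −pᵢ log₂ pᵢ: 0.4105, 0.5301, 0.5301, 0.4105; sum H = 1.8813 bits.
RT = a + bH = 195 + 220·1.8813 = 608.88 ms.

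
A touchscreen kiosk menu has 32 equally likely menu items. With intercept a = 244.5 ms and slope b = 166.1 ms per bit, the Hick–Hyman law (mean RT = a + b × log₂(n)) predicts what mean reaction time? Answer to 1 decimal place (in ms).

log₂(32) = 5 bits, so RT = 244.5 + 166.1 × 5 ≈ 1075.000 ms.

1075.0 ms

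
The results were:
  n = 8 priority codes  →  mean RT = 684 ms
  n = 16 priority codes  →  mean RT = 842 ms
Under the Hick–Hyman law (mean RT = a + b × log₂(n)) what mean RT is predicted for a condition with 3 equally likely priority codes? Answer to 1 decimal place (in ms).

RT is linear in log₂ n, so two points fix the line:
  b = (842 − 684) / (log₂ 16 − log₂ 8) = 158 / (4 − 3) = 158.000 ms/bit
  a = 684 − 158.000 × 3 = 210.000 ms
Then RT(3) = 210.000 + 158.000 × log₂ 3 = 210.000 + 158.000 × 1.5850 ≈ 460.424 ms.

460.4 ms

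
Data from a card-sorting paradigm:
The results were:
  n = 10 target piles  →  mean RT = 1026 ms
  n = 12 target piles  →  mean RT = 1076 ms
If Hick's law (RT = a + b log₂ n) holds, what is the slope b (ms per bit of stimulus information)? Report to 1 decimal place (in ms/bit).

190.1 ms/bit

Slope: b = (1076 − 1026) / (log₂ 12 − log₂ 10) = 50/0.2630 = 190.089 ms/bit.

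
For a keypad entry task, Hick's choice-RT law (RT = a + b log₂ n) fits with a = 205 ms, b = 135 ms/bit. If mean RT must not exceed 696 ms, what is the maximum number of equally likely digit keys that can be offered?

12

Set 205 + 135·log₂ n ≤ 696 → log₂ n ≤ (696 − 205)/135 = 3.6370.
So n ≤ 2^3.6370 = 12.441; the largest integer n is 12.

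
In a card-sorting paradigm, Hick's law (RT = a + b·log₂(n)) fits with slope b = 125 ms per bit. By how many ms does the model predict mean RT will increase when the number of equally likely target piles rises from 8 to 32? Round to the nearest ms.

ΔRT = (a + b log₂ n₂) − (a + b log₂ n₁) = b·(log₂ n₂ − log₂ n₁).
log₂(32) − log₂(8) = log₂(32/8) = log₂(4) = 2.
ΔRT = 125 × 2.0000 = 250.000 ms.

250 ms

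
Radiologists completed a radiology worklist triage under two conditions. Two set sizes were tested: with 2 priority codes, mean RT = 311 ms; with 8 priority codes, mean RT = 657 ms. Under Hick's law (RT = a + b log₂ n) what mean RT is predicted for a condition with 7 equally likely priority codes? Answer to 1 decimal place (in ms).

623.7 ms

Fit slope and intercept:
  b = (657 − 311) / (log₂ 8 − log₂ 2) = 346 / (3 − 1) = 173.000 ms/bit
  a = 311 − 173.000 × 1 = 138.000 ms
Then RT(7) = 138.000 + 173.000 × log₂ 7 = 138.000 + 173.000 × 2.8074 ≈ 623.672 ms.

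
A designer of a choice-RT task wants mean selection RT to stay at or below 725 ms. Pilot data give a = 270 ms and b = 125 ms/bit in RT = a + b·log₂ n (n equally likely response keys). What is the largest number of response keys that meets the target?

12

125·log₂ n ≤ 725 − 270 = 455, giving log₂ n ≤ 3.6400 and n ≤ 12.467. The largest whole number is 12.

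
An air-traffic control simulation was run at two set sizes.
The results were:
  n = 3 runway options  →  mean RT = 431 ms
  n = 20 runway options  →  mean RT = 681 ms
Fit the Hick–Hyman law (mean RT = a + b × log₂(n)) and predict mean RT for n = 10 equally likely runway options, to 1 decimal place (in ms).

With log₂ n on the abscissa the relation is linear; from the two conditions:
  b = (681 − 431) / (log₂ 20 − log₂ 3) = 250 / (4.3219 − 1.5850) = 91.342 ms/bit
  a = 431 − 91.342 × 1.5850 = 286.226 ms
Then RT(10) = 286.226 + 91.342 × log₂ 10 = 286.226 + 91.342 × 3.3219 ≈ 589.658 ms.

589.7 ms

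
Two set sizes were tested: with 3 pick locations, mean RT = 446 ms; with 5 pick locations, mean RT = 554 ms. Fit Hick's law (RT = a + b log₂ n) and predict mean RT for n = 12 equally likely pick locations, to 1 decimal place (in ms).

739.1 ms

With log₂ n on the abscissa the relation is linear; from the two conditions:
  b = (554 − 446) / (log₂ 5 − log₂ 3) = 108 / (2.3219 − 1.5850) = 146.547 ms/bit
  a = 446 − 146.547 × 1.5850 = 213.729 ms
Then RT(12) = 213.729 + 146.547 × log₂ 12 = 213.729 + 146.547 × 3.5850 ≈ 739.094 ms.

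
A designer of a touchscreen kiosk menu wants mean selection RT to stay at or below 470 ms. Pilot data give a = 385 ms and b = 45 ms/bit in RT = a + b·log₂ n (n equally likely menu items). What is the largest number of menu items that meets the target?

Information budget: (470 − 385)/45 = 1.8889 bits, so n ≤ 2^1.8889 = 3.703 → at most 3.

3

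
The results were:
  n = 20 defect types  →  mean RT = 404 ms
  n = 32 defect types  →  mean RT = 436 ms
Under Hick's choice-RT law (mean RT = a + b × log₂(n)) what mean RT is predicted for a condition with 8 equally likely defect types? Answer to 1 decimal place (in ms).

RT is linear in log₂ n, so two points fix the line:
  b = (436 − 404) / (log₂ 32 − log₂ 20) = 32 / (5 − 4.3219) = 47.193 ms/bit
  a = 404 − 47.193 × 4.3219 = 200.037 ms
Then RT(8) = 200.037 + 47.193 × log₂ 8 = 200.037 + 47.193 × 3 ≈ 341.615 ms.

341.6 ms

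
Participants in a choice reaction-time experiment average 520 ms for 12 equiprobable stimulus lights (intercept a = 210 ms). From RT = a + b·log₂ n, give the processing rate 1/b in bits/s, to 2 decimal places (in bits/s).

Choice component = 520 − 210 = 310 ms over log₂(12) = 3.5850 bits.
b = 310 / 3.5850 = 86.472 ms/bit, so 1/b = 11.564 bits/s.

11.56 bits/s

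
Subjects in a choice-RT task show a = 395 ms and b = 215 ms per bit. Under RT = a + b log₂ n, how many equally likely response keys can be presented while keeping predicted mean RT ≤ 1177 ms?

12

Set 395 + 215·log₂ n ≤ 1177 → log₂ n ≤ (1177 − 395)/215 = 3.6372.
So n ≤ 2^3.6372 = 12.443; the largest integer n is 12.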